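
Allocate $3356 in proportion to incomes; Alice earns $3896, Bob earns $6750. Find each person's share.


Total income = 3896 + 6750 = $10646
Alice: $3356 × 3896/10646 = $1228.16
Bob: $3356 × 6750/10646 = $2127.84
= Alice: $1228.16, Bob: $2127.84

Alice: $1228.16, Bob: $2127.84


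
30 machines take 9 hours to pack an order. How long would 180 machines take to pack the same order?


Inverse proportion: x × y = constant
k = 30 × 9 = 270
y₂ = k / 180 = 270 / 180
= 1.50

1.50


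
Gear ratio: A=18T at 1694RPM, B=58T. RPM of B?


Gear ratio = 18:58 = 9:29
RPM_B = RPM_A × (teeth_A / teeth_B)
= 1694 × (18/58)
= 525.7 RPM

525.7 RPM


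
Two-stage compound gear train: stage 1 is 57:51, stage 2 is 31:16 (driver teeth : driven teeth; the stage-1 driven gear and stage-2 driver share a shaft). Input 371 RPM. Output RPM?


Stage 1: RPM_B = RPM_A × t_A/t_B = 371 × 57/51 = 21147/51 ≈ 414.65
B and C share a shaft → RPM_C = RPM_B
Stage 2: RPM_D = RPM_C × t_C/t_D = RPM_A × (t_A×t_C)/(t_B×t_D)
Overall ratio = (57×31)/(51×16) = 1767/816
RPM_D = 371 × 1767/816 = 655557/816
≈ 803.38 RPM

803.38 RPM


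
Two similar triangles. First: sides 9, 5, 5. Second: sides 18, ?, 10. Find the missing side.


Scale factor = 18/9 = 2
Missing side = 5 × 2
= 10.0

10.0


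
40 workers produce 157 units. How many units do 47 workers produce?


Direct proportion: y/x = constant
k = 157/40 = 3.9250
y₂ = k × 47 = 157 × 47 / 40 = 7379/40
≈ 184.48

184.48


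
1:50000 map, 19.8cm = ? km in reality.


Real distance = map distance × scale
= 19.8cm × 50000
= 990000 cm = 9900.0 m
= 9.900 km

9.900 km


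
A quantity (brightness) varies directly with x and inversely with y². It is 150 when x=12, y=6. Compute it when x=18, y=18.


z = k·x/y²
Solve for k using the known point: k = z·y²/x = 150×36/12 = 5400/12 = 450.0000
Now evaluate at x=18, y=18:
z = k × 18 / 324 = (5400 × 18) / (12 × 324) = 97200/3888
= 25.0000

25.0000


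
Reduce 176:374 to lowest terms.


GCD(176, 374) = 22
176/22 : 374/22
= 8:17

8:17


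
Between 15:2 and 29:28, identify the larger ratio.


15/2 = 7.5000
29/28 = 1.0357
7.5000 > 1.0357, so 15:2 is greater
= 15:2

15:2


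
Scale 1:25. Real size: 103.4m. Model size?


Model size = real / scale
= 103.4 / 25
= 4.1360 m

4.1360 m


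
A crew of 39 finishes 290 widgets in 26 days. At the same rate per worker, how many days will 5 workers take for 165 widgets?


Days ∝ work / workers, so d₂ = d₁ × (m₁/m₂) × (w₂/w₁)
Workers factor (inverse): 39/5 = 7.8000
Work factor (direct): 165/290 ≈ 0.5690
d₂ = 26 × 39/5 × 165/290 = (26 × 39 × 165) / (5 × 290) = 167310/1450
≈ 115.39 days

115.39 days


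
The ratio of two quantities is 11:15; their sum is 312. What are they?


Let A = 11k, B = 15k.
11k + 15k = 312
26k = 312 → k = 312/26 = 12
A = 11×12 = 132, B = 15×12 = 180
= A = 132, B = 180

A = 132, B = 180


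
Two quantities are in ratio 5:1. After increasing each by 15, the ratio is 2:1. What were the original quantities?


Let A = 5k, B = 1k.
(5k + 15) / (1k + 15) = 2/1
Cross-multiply: 1(5k + 15) = 2(1k + 15)
5k + 15 = 2k + 30
5k - 2k = 30 - 15
3k = 15
k = 15/3 = 5
A = 5×5 = 25, B = 1×5 = 5
= A = 25, B = 5

A = 25, B = 5


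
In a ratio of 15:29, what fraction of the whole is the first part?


Total parts = 15 + 29 = 44
First part: 15/44 = 15/44
= 15/44

15/44


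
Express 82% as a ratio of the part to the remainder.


82% means 82 parts out of 100; remainder = 18
Part : remainder = 82:18
GCD = 2
= 41:9

41:9


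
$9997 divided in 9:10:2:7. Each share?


Total parts = 9 + 10 + 2 + 7 = 28
Part 1: 9997 × 9/28 = 3213.32
Part 2: 9997 × 10/28 = 3570.36
Part 3: 9997 × 2/28 = 714.07
Part 4: 9997 × 7/28 = 2499.25
= Part 1: $3213.32, Part 2: $3570.36, Part 3: $714.07, Part 4: $2499.25

Part 1: $3213.32, Part 2: $3570.36, Part 3: $714.07, Part 4: $2499.25


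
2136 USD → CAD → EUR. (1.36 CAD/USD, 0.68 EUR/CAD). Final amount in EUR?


Step 1: 2136 USD × 1.36 = 2904.96 CAD
Step 2: 2904.96 CAD × 0.68 = 1975.37 EUR
Implied rate USD→EUR = 1.36 × 0.68 = 0.9248
= 1975.37 EUR

1975.37 EUR


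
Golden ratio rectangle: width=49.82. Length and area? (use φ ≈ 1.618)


φ = (1 + √5) / 2 ≈ 1.618
Length = width × φ = 49.82 × 1.618 = 80.60876
≈ 80.61
Area = width × length = 49.82 × 80.60876 = 4015.9284232 ≈ 4015.93
= Length: 80.61, Area: 4015.93

Length: 80.61, Area: 4015.93


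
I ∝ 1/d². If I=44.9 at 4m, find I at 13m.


I₁d₁² = I₂d₂²
I₂ = I₁ × (d₁/d₂)²
= 44.9 × (4/13)²
= 44.9 × 16/169
= 718.4/169
≈ 4.2509

4.2509


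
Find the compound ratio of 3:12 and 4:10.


Compound ratio = (3×4) : (12×10)
= 12:120
GCD = 12
= 1:10

1:10


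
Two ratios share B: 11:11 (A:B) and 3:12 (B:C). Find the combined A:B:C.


Match B: multiply A:B by 3 → 33:33
Multiply B:C by 11 → 33:132
Combined: 33:33:132
GCD = 33
= 1:1:4

1:1:4


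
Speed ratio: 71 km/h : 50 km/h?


Ratio = 71:50
GCD = 1
Simplified = 71:50
Time ratio (same distance) = 50:71
Speed ratio = 71:50

71:50


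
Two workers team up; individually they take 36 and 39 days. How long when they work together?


Rate of A = 1/36 per day
Rate of B = 1/39 per day
Combined rate = 1/36 + 1/39 = 75/1404 ≈ 0.0534 per day
Days = 1 / combined rate = 1404/75
= 18.72 days

18.72 days


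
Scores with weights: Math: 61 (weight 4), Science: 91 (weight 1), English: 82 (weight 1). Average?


Numerator = 61×4 + 91×1 + 82×1
= 244 + 91 + 82
= 417
Total weight = 6
Weighted avg = 417/6
= 69.50

69.50


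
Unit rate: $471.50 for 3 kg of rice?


Unit rate = total / quantity
= 471.50 / 3
= $157.17 per unit

$157.17 per unit


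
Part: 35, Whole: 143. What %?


Percentage = (part / whole) × 100
= (35 / 143) × 100
≈ 24.48%

24.48%


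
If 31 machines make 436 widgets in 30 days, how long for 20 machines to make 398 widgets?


Days ∝ work / workers, so d₂ = d₁ × (m₁/m₂) × (w₂/w₁)
Workers factor (inverse): 31/20 = 1.5500
Work factor (direct): 398/436 ≈ 0.9128
d₂ = 30 × 31/20 × 398/436 = (30 × 31 × 398) / (20 × 436) = 370140/8720
≈ 42.45 days

42.45 days


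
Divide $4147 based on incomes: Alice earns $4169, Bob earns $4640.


Total income = 4169 + 4640 = $8809
Alice: $4147 × 4169/8809 = $1962.63
Bob: $4147 × 4640/8809 = $2184.37
= Alice: $1962.63, Bob: $2184.37

Alice: $1962.63, Bob: $2184.37


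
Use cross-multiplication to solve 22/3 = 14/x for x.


Cross multiply: 22 × x = 3 × 14
22x = 42
x = 42 / 22
= 1.91

1.91


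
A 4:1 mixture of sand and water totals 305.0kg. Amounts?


Total parts = 4 + 1 = 5
sand: 305.0 × 4/5 = 244.0kg
water: 305.0 × 1/5 = 61.0kg
= 244.0kg and 61.0kg

244.0kg and 61.0kg


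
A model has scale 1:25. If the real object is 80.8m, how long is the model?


Model size = real / scale
= 80.8 / 25
= 3.2320 m

3.2320 m


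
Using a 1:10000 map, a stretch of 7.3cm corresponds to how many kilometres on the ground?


Real distance = map distance × scale
= 7.3cm × 10000
= 73000 cm = 730.0 m
= 0.730 km

0.730 km


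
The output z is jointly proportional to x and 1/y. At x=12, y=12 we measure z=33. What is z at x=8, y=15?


z = k·x/y
Solve for k using the known point: k = z·y/x = 33×12/12 = 396/12 = 33.0000
Now evaluate at x=8, y=15:
z = k × 8 / 15 = (396 × 8) / (12 × 15) = 3168/180
= 17.6000

17.6000


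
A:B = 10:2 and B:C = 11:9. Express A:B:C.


Match B: multiply A:B by 11 → 110:22
Multiply B:C by 2 → 22:18
Combined: 110:22:18
GCD = 2
= 55:11:9

55:11:9


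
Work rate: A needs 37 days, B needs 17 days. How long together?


Rate of A = 1/37 per day
Rate of B = 1/17 per day
Combined rate = 1/37 + 1/17 = 54/629 ≈ 0.0859 per day
Days = 1 / combined rate = 629/54
≈ 11.65 days

11.65 days


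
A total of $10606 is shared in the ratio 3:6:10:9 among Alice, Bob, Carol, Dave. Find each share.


Total parts = 3 + 6 + 10 + 9 = 28
Alice: 10606 × 3/28 = 1136.36
Bob: 10606 × 6/28 = 2272.71
Carol: 10606 × 10/28 = 3787.86
Dave: 10606 × 9/28 = 3409.07
= Alice: $1136.36, Bob: $2272.71, Carol: $3787.86, Dave: $3409.07

Alice: $1136.36, Bob: $2272.71, Carol: $3787.86, Dave: $3409.07


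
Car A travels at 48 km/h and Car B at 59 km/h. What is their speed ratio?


Ratio = 48:59
GCD = 1
Simplified = 48:59
Time ratio (same distance) = 59:48
Speed ratio = 48:59

48:59


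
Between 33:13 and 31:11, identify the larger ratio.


33/13 = 2.5385
31/11 = 2.8182
2.5385 < 2.8182, so 33:13 is less
= 31:11

31:11


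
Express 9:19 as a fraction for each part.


Total parts = 9 + 19 = 28
First part: 9/28 = 9/28
Second part: 19/28 = 19/28
= 9/28 and 19/28

9/28 and 19/28


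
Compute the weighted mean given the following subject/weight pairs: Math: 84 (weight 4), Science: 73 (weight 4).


Numerator = 84×4 + 73×4
= 336 + 292
= 628
Total weight = 8
Weighted avg = 628/8
= 78.50

78.50


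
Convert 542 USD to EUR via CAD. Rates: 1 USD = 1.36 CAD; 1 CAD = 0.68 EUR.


Step 1: 542 USD × 1.36 = 737.12 CAD
Step 2: 737.12 CAD × 0.68 = 501.24 EUR
Implied rate USD→EUR = 1.36 × 0.68 = 0.9248
= 501.24 EUR

501.24 EUR


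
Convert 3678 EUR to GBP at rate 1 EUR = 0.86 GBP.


Amount × rate = 3678 × 0.86
= 3163.08 GBP

3163.08 GBP


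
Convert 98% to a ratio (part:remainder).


98% means 98 parts out of 100; remainder = 2
Part : remainder = 98:2
GCD = 2
= 49:1

49:1


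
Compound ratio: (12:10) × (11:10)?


Compound ratio = (12×11) : (10×10)
= 132:100
GCD = 4
= 33:25

33:25


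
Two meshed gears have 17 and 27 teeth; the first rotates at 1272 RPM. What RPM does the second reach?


Gear ratio = 17:27 = 17:27
RPM_B = RPM_A × (teeth_A / teeth_B)
= 1272 × (17/27)
= 800.9 RPM

800.9 RPM


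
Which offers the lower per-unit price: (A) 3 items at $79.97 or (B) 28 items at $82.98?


Deal A: $79.97/3 = $26.6567/unit
Deal B: $82.98/28 = $2.9636/unit
B is cheaper per unit
= Deal B

Deal B


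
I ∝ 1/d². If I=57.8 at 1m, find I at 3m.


I₁d₁² = I₂d₂²
I₂ = I₁ × (d₁/d₂)²
= 57.8 × (1/3)²
= 57.8 × 1/9
= 57.8/9
≈ 6.4222

6.4222


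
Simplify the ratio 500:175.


GCD(500, 175) = 25
500/25 : 175/25
= 20:7

20:7


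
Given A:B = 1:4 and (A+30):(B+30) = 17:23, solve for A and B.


Let A = 1k, B = 4k.
(1k + 30) / (4k + 30) = 17/23
Cross-multiply: 23(1k + 30) = 17(4k + 30)
23k + 690 = 68k + 510
23k - 68k = 510 - 690
-45k = -180
k = -180/-45 = 4
A = 1×4 = 4, B = 4×4 = 16
= A = 4, B = 16

A = 4, B = 16


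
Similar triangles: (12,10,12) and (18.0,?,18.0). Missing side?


Scale factor = 18.0/12 = 1.5
Missing side = 10 × 1.5
= 15.0

15.0


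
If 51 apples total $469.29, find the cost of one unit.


Unit rate = total / quantity
= 469.29 / 51
= $9.20 per unit

$9.20 per unit


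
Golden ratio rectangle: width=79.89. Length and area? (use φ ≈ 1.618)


φ = (1 + √5) / 2 ≈ 1.618
Length = width × φ = 79.89 × 1.618 = 129.26202
≈ 129.26
Area = width × length = 79.89 × 129.26202 = 10326.7427778 ≈ 10326.74
= Length: 129.26, Area: 10326.74

Length: 129.26, Area: 10326.74


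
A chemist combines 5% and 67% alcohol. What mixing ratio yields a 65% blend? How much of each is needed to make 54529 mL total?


Let x parts of 5% mix with y parts of 67%.
5x + 67y = 65(x + y)
5x + 67y = 65x + 65y
x(5 - 65) = y(65 - 67)
x/y = (67 - 65)/(65 - 5) = 2/60
Simplify: 1:30
Total parts = 31; one part = 54529/31 = 1759.00 mL
5% solution: 1×1759.00 = 1759.00 mL
67% solution: 30×1759.00 = 52770.00 mL
= ratio 1:30; 1759.00 mL and 52770.00 mL

ratio 1:30; 1759.00 mL and 52770.00 mL


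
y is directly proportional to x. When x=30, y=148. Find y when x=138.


Direct proportion: y/x = constant
k = 148/30 ≈ 4.9333
y₂ = k × 138 = 148 × 138 / 30 = 20424/30
= 680.80

680.80


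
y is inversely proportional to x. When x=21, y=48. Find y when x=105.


Inverse proportion: x × y = constant
k = 21 × 48 = 1008
y₂ = k / 105 = 1008 / 105
= 9.60

9.60


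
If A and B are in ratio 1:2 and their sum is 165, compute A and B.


Let A = 1k, B = 2k.
1k + 2k = 165
3k = 165 → k = 165/3 = 55
A = 1×55 = 55, B = 2×55 = 110
= A = 55, B = 110

A = 55, B = 110


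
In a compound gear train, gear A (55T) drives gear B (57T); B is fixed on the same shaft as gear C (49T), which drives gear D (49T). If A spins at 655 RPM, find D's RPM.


Stage 1: RPM_B = RPM_A × t_A/t_B = 655 × 55/57 = 36025/57 ≈ 632.02
B and C share a shaft → RPM_C = RPM_B
Stage 2: RPM_D = RPM_C × t_C/t_D = RPM_A × (t_A×t_C)/(t_B×t_D)
Overall ratio = (55×49)/(57×49) = 2695/2793
RPM_D = 655 × 2695/2793 = 1765225/2793
≈ 632.02 RPM

632.02 RPM


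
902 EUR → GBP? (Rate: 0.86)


Amount × rate = 902 × 0.86
= 775.72 GBP

775.72 GBP


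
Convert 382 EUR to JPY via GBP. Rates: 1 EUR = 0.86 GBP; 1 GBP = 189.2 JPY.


Step 1: 382 EUR × 0.86 = 328.52 GBP
Step 2: 328.52 GBP × 189.2 = 62155.98 JPY
Implied rate EUR→JPY = 0.86 × 189.2 = 162.7120
= 62155.98 JPY

62155.98 JPY


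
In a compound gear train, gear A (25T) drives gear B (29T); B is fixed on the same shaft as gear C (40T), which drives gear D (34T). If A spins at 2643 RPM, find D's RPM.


Stage 1: RPM_B = RPM_A × t_A/t_B = 2643 × 25/29 = 66075/29 ≈ 2278.45
B and C share a shaft → RPM_C = RPM_B
Stage 2: RPM_D = RPM_C × t_C/t_D = RPM_A × (t_A×t_C)/(t_B×t_D)
Overall ratio = (25×40)/(29×34) = 1000/986
RPM_D = 2643 × 1000/986 = 2643000/986
≈ 2680.53 RPM

2680.53 RPM


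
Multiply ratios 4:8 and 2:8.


Compound ratio = (4×2) : (8×8)
= 8:64
GCD = 8
= 1:8

1:8


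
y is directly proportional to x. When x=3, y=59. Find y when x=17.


Direct proportion: y/x = constant
k = 59/3 ≈ 19.6667
y₂ = k × 17 = 59 × 17 / 3 = 1003/3
≈ 334.33

334.33


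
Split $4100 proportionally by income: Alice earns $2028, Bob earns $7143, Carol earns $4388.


Total income = 2028 + 7143 + 4388 = $13559
Alice: $4100 × 2028/13559 = $613.23
Bob: $4100 × 7143/13559 = $2159.92
Carol: $4100 × 4388/13559 = $1326.85
= Alice: $613.23, Bob: $2159.92, Carol: $1326.85

Alice: $613.23, Bob: $2159.92, Carol: $1326.85


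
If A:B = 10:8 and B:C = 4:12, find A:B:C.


Match B: multiply A:B by 4 → 40:32
Multiply B:C by 8 → 32:96
Combined: 40:32:96
GCD = 8
= 5:4:12

5:4:12


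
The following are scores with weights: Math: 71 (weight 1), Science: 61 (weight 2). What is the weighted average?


Numerator = 71×1 + 61×2
= 71 + 122
= 193
Total weight = 3
Weighted avg = 193/3
= 64.33

64.33


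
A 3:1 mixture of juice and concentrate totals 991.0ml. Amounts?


Total parts = 3 + 1 = 4
juice: 991.0 × 3/4 = 743.3ml
concentrate: 991.0 × 1/4 = 247.8ml
= 743.3ml and 247.8ml

743.3ml and 247.8ml


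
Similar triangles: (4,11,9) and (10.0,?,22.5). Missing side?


Scale factor = 10.0/4 = 2.5
Missing side = 11 × 2.5
= 27.5

27.5


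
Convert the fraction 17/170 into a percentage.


Percentage = (part / whole) × 100
= (17 / 170) × 100
= 10.00%

10.00%


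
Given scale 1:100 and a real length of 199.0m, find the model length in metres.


Model size = real / scale
= 199.0 / 100
= 1.9900 m

1.9900 m


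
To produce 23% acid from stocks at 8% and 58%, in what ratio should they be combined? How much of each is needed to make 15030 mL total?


Let x parts of 8% mix with y parts of 58%.
8x + 58y = 23(x + y)
8x + 58y = 23x + 23y
x(8 - 23) = y(23 - 58)
x/y = (58 - 23)/(23 - 8) = 35/15
Simplify: 7:3
Total parts = 10; one part = 15030/10 = 1503.00 mL
8% solution: 7×1503.00 = 10521.00 mL
58% solution: 3×1503.00 = 4509.00 mL
= ratio 7:3; 10521.00 mL and 4509.00 mL

ratio 7:3; 10521.00 mL and 4509.00 mL


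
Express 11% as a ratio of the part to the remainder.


11% means 11 parts out of 100; remainder = 89
Part : remainder = 11:89
GCD = 1
= 11:89

11:89


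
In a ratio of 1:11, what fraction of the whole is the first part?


Total parts = 1 + 11 = 12
First part: 1/12 = 1/12
= 1/12

1/12


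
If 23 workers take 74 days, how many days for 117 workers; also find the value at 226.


Inverse proportion: x × y = constant
k = 23 × 74 = 1702
At x=117: k/117 = 14.55
At x=226: k/226 = 7.53
= 14.55 and 7.53

14.55 and 7.53


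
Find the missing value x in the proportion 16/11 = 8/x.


Cross multiply: 16 × x = 11 × 8
16x = 88
x = 88 / 16
= 5.50

5.50


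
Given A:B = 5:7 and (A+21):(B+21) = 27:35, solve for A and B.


Let A = 5k, B = 7k.
(5k + 21) / (7k + 21) = 27/35
Cross-multiply: 35(5k + 21) = 27(7k + 21)
175k + 735 = 189k + 567
175k - 189k = 567 - 735
-14k = -168
k = -168/-14 = 12
A = 5×12 = 60, B = 7×12 = 84
= A = 60, B = 84

A = 60, B = 84


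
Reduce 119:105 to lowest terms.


GCD(119, 105) = 7
119/7 : 105/7
= 17:15

17:15


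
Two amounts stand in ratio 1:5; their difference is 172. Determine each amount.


Let A = 1k, B = 5k.
5k - 1k = 172
4k = 172 → k = 172/4 = 43
A = 1×43 = 43, B = 5×43 = 215
= A = 43, B = 215

A = 43, B = 215


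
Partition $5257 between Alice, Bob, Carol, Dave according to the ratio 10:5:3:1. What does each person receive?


Total parts = 10 + 5 + 3 + 1 = 19
Alice: 5257 × 10/19 = 2766.84
Bob: 5257 × 5/19 = 1383.42
Carol: 5257 × 3/19 = 830.05
Dave: 5257 × 1/19 = 276.68
= Alice: $2766.84, Bob: $1383.42, Carol: $830.05, Dave: $276.68

Alice: $2766.84, Bob: $1383.42, Carol: $830.05, Dave: $276.68


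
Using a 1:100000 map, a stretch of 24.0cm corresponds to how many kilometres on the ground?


Real distance = map distance × scale
= 24.0cm × 100000
= 2400000 cm = 24000.0 m
= 24.000 km

24.000 km


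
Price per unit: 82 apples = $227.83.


Unit rate = total / quantity
= 227.83 / 82
= $2.78 per unit

$2.78 per unit


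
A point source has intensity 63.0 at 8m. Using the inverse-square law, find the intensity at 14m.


I₁d₁² = I₂d₂²
I₂ = I₁ × (d₁/d₂)²
= 63.0 × (8/14)²
= 63.0 × 64/196
= 4032/196
≈ 20.5714

20.5714


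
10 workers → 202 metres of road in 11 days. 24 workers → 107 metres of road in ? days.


Days ∝ work / workers, so d₂ = d₁ × (m₁/m₂) × (w₂/w₁)
Workers factor (inverse): 10/24 ≈ 0.4167
Work factor (direct): 107/202 ≈ 0.5297
d₂ = 11 × 10/24 × 107/202 = (11 × 10 × 107) / (24 × 202) = 11770/4848
≈ 2.43 days

2.43 days


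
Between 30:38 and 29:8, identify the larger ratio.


30/38 = 0.7895
29/8 = 3.6250
0.7895 < 3.6250, so 30:38 is less
= 29:8

29:8


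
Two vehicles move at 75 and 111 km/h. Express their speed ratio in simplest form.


Ratio = 75:111
GCD = 3
Simplified = 25:37
Time ratio (same distance) = 37:25
Speed ratio = 25:37

25:37


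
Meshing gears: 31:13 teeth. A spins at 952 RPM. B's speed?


Gear ratio = 31:13 = 31:13
RPM_B = RPM_A × (teeth_A / teeth_B)
= 952 × (31/13)
= 2270.2 RPM

2270.2 RPM


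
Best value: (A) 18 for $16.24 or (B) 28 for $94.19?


Deal A: $16.24/18 = $0.9022/unit
Deal B: $94.19/28 = $3.3639/unit
A is cheaper per unit
= Deal A

Deal A


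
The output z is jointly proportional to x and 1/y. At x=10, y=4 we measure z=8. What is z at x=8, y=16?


z = k·x/y
Solve for k using the known point: k = z·y/x = 8×4/10 = 32/10 = 3.2000
Now evaluate at x=8, y=16:
z = k × 8 / 16 = (32 × 8) / (10 × 16) = 256/160
= 1.6000

1.6000


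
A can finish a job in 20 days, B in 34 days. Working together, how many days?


Rate of A = 1/20 per day
Rate of B = 1/34 per day
Combined rate = 1/20 + 1/34 = 54/680 ≈ 0.0794 per day
Days = 1 / combined rate = 680/54
≈ 12.59 days

12.59 days


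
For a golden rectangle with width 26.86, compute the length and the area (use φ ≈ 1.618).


φ = (1 + √5) / 2 ≈ 1.618
Length = width × φ = 26.86 × 1.618 = 43.45948
≈ 43.46
Area = width × length = 26.86 × 43.45948 = 1167.3216328 ≈ 1167.32
= Length: 43.46, Area: 1167.32

Length: 43.46, Area: 1167.32


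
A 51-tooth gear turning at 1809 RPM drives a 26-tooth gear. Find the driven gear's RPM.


Gear ratio = 51:26 = 51:26
RPM_B = RPM_A × (teeth_A / teeth_B)
= 1809 × (51/26)
= 3548.4 RPM

3548.4 RPM


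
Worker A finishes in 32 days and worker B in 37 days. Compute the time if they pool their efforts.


Rate of A = 1/32 per day
Rate of B = 1/37 per day
Combined rate = 1/32 + 1/37 = 69/1184 ≈ 0.0583 per day
Days = 1 / combined rate = 1184/69
≈ 17.16 days

17.16 days


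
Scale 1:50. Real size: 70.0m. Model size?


Model size = real / scale
= 70.0 / 50
= 1.4000 m

1.4000 m


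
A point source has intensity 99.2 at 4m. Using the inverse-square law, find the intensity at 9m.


I₁d₁² = I₂d₂²
I₂ = I₁ × (d₁/d₂)²
= 99.2 × (4/9)²
= 99.2 × 16/81
= 1587.2/81
≈ 19.5951

19.5951


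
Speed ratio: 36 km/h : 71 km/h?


Ratio = 36:71
GCD = 1
Simplified = 36:71
Time ratio (same distance) = 71:36
Speed ratio = 36:71

36:71


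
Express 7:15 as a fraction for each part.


Total parts = 7 + 15 = 22
First part: 7/22 = 7/22
Second part: 15/22 = 15/22
= 7/22 and 15/22

7/22 and 15/22


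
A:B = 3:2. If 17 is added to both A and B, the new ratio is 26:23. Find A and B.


Let A = 3k, B = 2k.
(3k + 17) / (2k + 17) = 26/23
Cross-multiply: 23(3k + 17) = 26(2k + 17)
69k + 391 = 52k + 442
69k - 52k = 442 - 391
17k = 51
k = 51/17 = 3
A = 3×3 = 9, B = 2×3 = 6
= A = 9, B = 6

A = 9, B = 6


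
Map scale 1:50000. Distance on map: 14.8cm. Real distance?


Real distance = map distance × scale
= 14.8cm × 50000
= 740000 cm = 7400.0 m
= 7.400 km

7.400 km


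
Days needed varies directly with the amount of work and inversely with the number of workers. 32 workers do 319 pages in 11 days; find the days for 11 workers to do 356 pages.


Days ∝ work / workers, so d₂ = d₁ × (m₁/m₂) × (w₂/w₁)
Workers factor (inverse): 32/11 ≈ 2.9091
Work factor (direct): 356/319 ≈ 1.1160
d₂ = 11 × 32/11 × 356/319 = (11 × 32 × 356) / (11 × 319) = 125312/3509
≈ 35.71 days

35.71 days


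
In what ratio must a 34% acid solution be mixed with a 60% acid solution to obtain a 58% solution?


Let x parts of 34% mix with y parts of 60%.
34x + 60y = 58(x + y)
34x + 60y = 58x + 58y
x(34 - 58) = y(58 - 60)
x/y = (60 - 58)/(58 - 34) = 2/24
Simplify: 1:12
= 1:12

1:12


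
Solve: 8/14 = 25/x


Cross multiply: 8 × x = 14 × 25
8x = 350
x = 350 / 8
= 43.75

43.75


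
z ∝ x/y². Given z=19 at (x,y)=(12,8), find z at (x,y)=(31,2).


z = k·x/y²
Solve for k using the known point: k = z·y²/x = 19×64/12 = 1216/12 ≈ 101.3333
Now evaluate at x=31, y=2:
z = k × 31 / 4 = (1216 × 31) / (12 × 4) = 37696/48
≈ 785.3333

785.3333


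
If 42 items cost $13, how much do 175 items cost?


Direct proportion: y/x = constant
k = 13/42 ≈ 0.3095
y₂ = k × 175 = 13 × 175 / 42 = 2275/42
≈ 54.17

54.17


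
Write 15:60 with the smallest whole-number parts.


GCD(15, 60) = 15
15/15 : 60/15
= 1:4

1:4


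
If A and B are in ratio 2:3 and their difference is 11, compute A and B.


Let A = 2k, B = 3k.
3k - 2k = 11
1k = 11 → k = 11/1 = 11
A = 2×11 = 22, B = 3×11 = 33
= A = 22, B = 33

A = 22, B = 33


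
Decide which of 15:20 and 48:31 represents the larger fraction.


15/20 = 0.7500
48/31 = 1.5484
0.7500 < 1.5484, so 15:20 is less
= 48:31

48:31


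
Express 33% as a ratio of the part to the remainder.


33% means 33 parts out of 100; remainder = 67
Part : remainder = 33:67
GCD = 1
= 33:67

33:67


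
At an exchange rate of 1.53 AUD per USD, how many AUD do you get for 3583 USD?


Amount × rate = 3583 × 1.53
= 5481.99 AUD

5481.99 AUD


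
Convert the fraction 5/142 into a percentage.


Percentage = (part / whole) × 100
= (5 / 142) × 100
≈ 3.52%

3.52%


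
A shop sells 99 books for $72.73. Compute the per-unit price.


Unit rate = total / quantity
= 72.73 / 99
= $0.73 per unit

$0.73 per unit


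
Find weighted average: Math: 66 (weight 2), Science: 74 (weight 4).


Numerator = 66×2 + 74×4
= 132 + 296
= 428
Total weight = 6
Weighted avg = 428/6
= 71.33

71.33


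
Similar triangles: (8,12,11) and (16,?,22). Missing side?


Scale factor = 16/8 = 2
Missing side = 12 × 2
= 24.0

24.0


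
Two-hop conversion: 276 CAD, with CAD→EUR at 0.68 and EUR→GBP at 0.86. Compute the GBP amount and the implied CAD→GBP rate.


Step 1: 276 CAD × 0.68 = 187.68 EUR
Step 2: 187.68 EUR × 0.86 = 161.40 GBP
Implied rate CAD→GBP = 0.68 × 0.86 = 0.5848
= 161.40 GBP; implied rate 0.5848 GBP/CAD

161.40 GBP; implied rate 0.5848 GBP/CAD


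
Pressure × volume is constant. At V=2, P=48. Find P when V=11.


Inverse proportion: x × y = constant
k = 2 × 48 = 96
y₂ = k / 11 = 96 / 11
= 8.73

8.73


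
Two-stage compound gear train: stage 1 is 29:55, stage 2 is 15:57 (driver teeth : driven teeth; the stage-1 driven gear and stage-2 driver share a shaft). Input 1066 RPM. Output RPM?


Stage 1: RPM_B = RPM_A × t_A/t_B = 1066 × 29/55 = 30914/55 ≈ 562.07
B and C share a shaft → RPM_C = RPM_B
Stage 2: RPM_D = RPM_C × t_C/t_D = RPM_A × (t_A×t_C)/(t_B×t_D)
Overall ratio = (29×15)/(55×57) = 435/3135
RPM_D = 1066 × 435/3135 = 463710/3135
≈ 147.91 RPM

147.91 RPM


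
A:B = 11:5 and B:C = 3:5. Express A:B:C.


Match B: multiply A:B by 3 → 33:15
Multiply B:C by 5 → 15:25
Combined: 33:15:25
GCD = 1
= 33:15:25

33:15:25


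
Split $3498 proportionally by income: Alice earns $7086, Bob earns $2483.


Total income = 7086 + 2483 = $9569
Alice: $3498 × 7086/9569 = $2590.33
Bob: $3498 × 2483/9569 = $907.67
= Alice: $2590.33, Bob: $907.67

Alice: $2590.33, Bob: $907.67


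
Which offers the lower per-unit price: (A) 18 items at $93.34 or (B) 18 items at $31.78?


Deal A: $93.34/18 = $5.1856/unit
Deal B: $31.78/18 = $1.7656/unit
B is cheaper per unit
= Deal B

Deal B


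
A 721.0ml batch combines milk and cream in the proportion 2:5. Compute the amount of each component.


Total parts = 2 + 5 = 7
milk: 721.0 × 2/7 = 206.0ml
cream: 721.0 × 5/7 = 515.0ml
= 206.0ml and 515.0ml

206.0ml and 515.0ml


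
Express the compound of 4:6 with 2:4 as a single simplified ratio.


Compound ratio = (4×2) : (6×4)
= 8:24
GCD = 8
= 1:3

1:3


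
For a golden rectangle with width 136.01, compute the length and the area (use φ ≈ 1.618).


φ = (1 + √5) / 2 ≈ 1.618
Length = width × φ = 136.01 × 1.618 = 220.06418
≈ 220.06
Area = width × length = 136.01 × 220.06418 = 29930.9291218 ≈ 29930.93
= Length: 220.06, Area: 29930.93

Length: 220.06, Area: 29930.93


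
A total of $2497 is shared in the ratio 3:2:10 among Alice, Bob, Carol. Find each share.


Total parts = 3 + 2 + 10 = 15
Alice: 2497 × 3/15 = 499.40
Bob: 2497 × 2/15 = 332.93
Carol: 2497 × 10/15 = 1664.67
= Alice: $499.40, Bob: $332.93, Carol: $1664.67

Alice: $499.40, Bob: $332.93, Carol: $1664.67


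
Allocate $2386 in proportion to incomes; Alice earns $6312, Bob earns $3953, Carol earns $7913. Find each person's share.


Total income = 6312 + 3953 + 7913 = $18178
Alice: $2386 × 6312/18178 = $828.50
Bob: $2386 × 3953/18178 = $518.86
Carol: $2386 × 7913/18178 = $1038.64
= Alice: $828.50, Bob: $518.86, Carol: $1038.64

Alice: $828.50, Bob: $518.86, Carol: $1038.64


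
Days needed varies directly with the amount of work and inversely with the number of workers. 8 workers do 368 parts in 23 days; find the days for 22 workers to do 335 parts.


Days ∝ work / workers, so d₂ = d₁ × (m₁/m₂) × (w₂/w₁)
Workers factor (inverse): 8/22 ≈ 0.3636
Work factor (direct): 335/368 ≈ 0.9103
d₂ = 23 × 8/22 × 335/368 = (23 × 8 × 335) / (22 × 368) = 61640/8096
≈ 7.61 days

7.61 days


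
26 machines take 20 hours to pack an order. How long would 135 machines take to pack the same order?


Inverse proportion: x × y = constant
k = 26 × 20 = 520
y₂ = k / 135 = 520 / 135
= 3.85

3.85


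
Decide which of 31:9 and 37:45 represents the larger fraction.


31/9 = 3.4444
37/45 = 0.8222
3.4444 > 0.8222, so 31:9 is greater
= 31:9

31:9


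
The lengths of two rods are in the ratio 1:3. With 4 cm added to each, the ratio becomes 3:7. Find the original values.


Let A = 1k, B = 3k.
(1k + 4) / (3k + 4) = 3/7
Cross-multiply: 7(1k + 4) = 3(3k + 4)
7k + 28 = 9k + 12
7k - 9k = 12 - 28
-2k = -16
k = -16/-2 = 8
A = 1×8 = 8, B = 3×8 = 24
= A = 8, B = 24

A = 8, B = 24


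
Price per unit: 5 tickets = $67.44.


Unit rate = total / quantity
= 67.44 / 5
= $13.49 per unit

$13.49 per unit


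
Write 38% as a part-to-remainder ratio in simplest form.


38% means 38 parts out of 100; remainder = 62
Part : remainder = 38:62
GCD = 2
= 19:31

19:31


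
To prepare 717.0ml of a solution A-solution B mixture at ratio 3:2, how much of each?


Total parts = 3 + 2 = 5
solution A: 717.0 × 3/5 = 430.2ml
solution B: 717.0 × 2/5 = 286.8ml
= 430.2ml and 286.8ml

430.2ml and 286.8ml


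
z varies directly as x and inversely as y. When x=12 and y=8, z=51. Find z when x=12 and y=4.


z = k·x/y
Solve for k using the known point: k = z·y/x = 51×8/12 = 408/12 = 34.0000
Now evaluate at x=12, y=4:
z = k × 12 / 4 = (408 × 12) / (12 × 4) = 4896/48
= 102.0000

102.0000


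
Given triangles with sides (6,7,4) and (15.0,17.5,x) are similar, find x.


Scale factor = 15.0/6 = 2.5
Missing side = 4 × 2.5
= 10.0

10.0


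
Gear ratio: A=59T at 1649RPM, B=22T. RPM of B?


Gear ratio = 59:22 = 59:22
RPM_B = RPM_A × (teeth_A / teeth_B)
= 1649 × (59/22)
= 4422.3 RPM

4422.3 RPM


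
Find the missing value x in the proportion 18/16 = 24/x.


Cross multiply: 18 × x = 16 × 24
18x = 384
x = 384 / 18
= 21.33

21.33


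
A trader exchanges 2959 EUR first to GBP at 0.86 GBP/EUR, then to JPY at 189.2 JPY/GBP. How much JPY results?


Step 1: 2959 EUR × 0.86 = 2544.74 GBP
Step 2: 2544.74 GBP × 189.2 = 481464.81 JPY
Implied rate EUR→JPY = 0.86 × 189.2 = 162.7120
= 481464.81 JPY

481464.81 JPY


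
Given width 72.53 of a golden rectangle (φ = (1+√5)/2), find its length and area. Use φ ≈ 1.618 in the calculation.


φ = (1 + √5) / 2 ≈ 1.618
Length = width × φ = 72.53 × 1.618 = 117.35354
≈ 117.35
Area = width × length = 72.53 × 117.35354 = 8511.6522562 ≈ 8511.65
= Length: 117.35, Area: 8511.65

Length: 117.35, Area: 8511.65


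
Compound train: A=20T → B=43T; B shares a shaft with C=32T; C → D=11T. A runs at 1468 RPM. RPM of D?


Stage 1: RPM_B = RPM_A × t_A/t_B = 1468 × 20/43 = 29360/43 ≈ 682.79
B and C share a shaft → RPM_C = RPM_B
Stage 2: RPM_D = RPM_C × t_C/t_D = RPM_A × (t_A×t_C)/(t_B×t_D)
Overall ratio = (20×32)/(43×11) = 640/473
RPM_D = 1468 × 640/473 = 939520/473
≈ 1986.30 RPM

1986.30 RPM


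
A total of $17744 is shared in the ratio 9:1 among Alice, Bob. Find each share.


Total parts = 9 + 1 = 10
Alice: 17744 × 9/10 = 15969.60
Bob: 17744 × 1/10 = 1774.40
= Alice: $15969.60, Bob: $1774.40

Alice: $15969.60, Bob: $1774.40


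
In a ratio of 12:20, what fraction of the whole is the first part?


Total parts = 12 + 20 = 32
First part: 12/32 = 3/8
= 3/8

3/8


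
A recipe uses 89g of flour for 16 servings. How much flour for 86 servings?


Direct proportion: y/x = constant
k = 89/16 = 5.5625
y₂ = k × 86 = 89 × 86 / 16 = 7654/16
≈ 478.38

478.38


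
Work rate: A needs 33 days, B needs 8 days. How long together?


Rate of A = 1/33 per day
Rate of B = 1/8 per day
Combined rate = 1/33 + 1/8 = 41/264 ≈ 0.1553 per day
Days = 1 / combined rate = 264/41
≈ 6.44 days

6.44 days


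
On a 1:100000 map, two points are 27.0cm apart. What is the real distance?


Real distance = map distance × scale
= 27.0cm × 100000
= 2700000 cm = 27000.0 m
= 27.000 km

27.000 km


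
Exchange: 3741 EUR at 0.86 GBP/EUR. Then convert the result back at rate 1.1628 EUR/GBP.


Amount × rate = 3741 × 0.86 = 3217.26 GBP
Round-trip: 3217.26 × 1.1628 = 3741.03 EUR
= 3217.26 GBP, then 3741.03 EUR

3217.26 GBP, then 3741.03 EUR


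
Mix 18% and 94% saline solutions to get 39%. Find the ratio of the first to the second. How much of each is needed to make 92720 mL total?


Let x parts of 18% mix with y parts of 94%.
18x + 94y = 39(x + y)
18x + 94y = 39x + 39y
x(18 - 39) = y(39 - 94)
x/y = (94 - 39)/(39 - 18) = 55/21
Simplify: 55:21
Total parts = 76; one part = 92720/76 = 1220.00 mL
18% solution: 55×1220.00 = 67100.00 mL
94% solution: 21×1220.00 = 25620.00 mL
= ratio 55:21; 67100.00 mL and 25620.00 mL

ratio 55:21; 67100.00 mL and 25620.00 mL


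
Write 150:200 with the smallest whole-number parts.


GCD(150, 200) = 50
150/50 : 200/50
= 3:4

3:4


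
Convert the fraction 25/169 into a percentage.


Percentage = (part / whole) × 100
= (25 / 169) × 100
≈ 14.79%

14.79%


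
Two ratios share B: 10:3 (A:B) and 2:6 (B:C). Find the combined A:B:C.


Match B: multiply A:B by 2 → 20:6
Multiply B:C by 3 → 6:18
Combined: 20:6:18
GCD = 2
= 10:3:9

10:3:9


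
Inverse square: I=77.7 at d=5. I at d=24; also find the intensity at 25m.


I₁d₁² = I₂d₂²
I at 24m = 77.7 × (5/24)² = 77.7 × 25/576 = 1942.5/576 ≈ 3.3724
I at 25m = 77.7 × (5/25)² = 77.7 × 25/625 = 1942.5/625 = 3.1080
= 3.3724 and 3.1080

3.3724 and 3.1080


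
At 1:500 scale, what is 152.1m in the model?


Model size = real / scale
= 152.1 / 500
= 0.3042 m

0.3042 m


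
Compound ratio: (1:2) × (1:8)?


Compound ratio = (1×1) : (2×8)
= 1:16
GCD = 1
= 1:16

1:16


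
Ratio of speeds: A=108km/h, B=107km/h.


Ratio = 108:107
GCD = 1
Simplified = 108:107
Time ratio (same distance) = 107:108
Speed ratio = 108:107

108:107


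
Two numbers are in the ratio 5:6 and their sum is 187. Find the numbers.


Let A = 5k, B = 6k.
5k + 6k = 187
11k = 187 → k = 187/11 = 17
A = 5×17 = 85, B = 6×17 = 102
= A = 85, B = 102

A = 85, B = 102


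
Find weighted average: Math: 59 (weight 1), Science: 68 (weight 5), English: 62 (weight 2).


Numerator = 59×1 + 68×5 + 62×2
= 59 + 340 + 124
= 523
Total weight = 8
Weighted avg = 523/8
= 65.38

65.38


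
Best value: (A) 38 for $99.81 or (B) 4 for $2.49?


Deal A: $99.81/38 = $2.6266/unit
Deal B: $2.49/4 = $0.6225/unit
B is cheaper per unit
= Deal B

Deal B


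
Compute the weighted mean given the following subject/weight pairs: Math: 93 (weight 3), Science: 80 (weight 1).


Numerator = 93×3 + 80×1
= 279 + 80
= 359
Total weight = 4
Weighted avg = 359/4
= 89.75

89.75


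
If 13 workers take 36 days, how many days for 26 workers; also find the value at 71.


Inverse proportion: x × y = constant
k = 13 × 36 = 468
At x=26: k/26 = 18.00
At x=71: k/71 = 6.59
= 18.00 and 6.59

18.00 and 6.59


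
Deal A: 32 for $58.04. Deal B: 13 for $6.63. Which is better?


Deal A: $58.04/32 = $1.8138/unit
Deal B: $6.63/13 = $0.5100/unit
B is cheaper per unit
= Deal B

Deal B


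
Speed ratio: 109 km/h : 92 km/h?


Ratio = 109:92
GCD = 1
Simplified = 109:92
Time ratio (same distance) = 92:109
Speed ratio = 109:92

109:92


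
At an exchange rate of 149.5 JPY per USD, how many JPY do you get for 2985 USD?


Amount × rate = 2985 × 149.5
= 446257.50 JPY

446257.50 JPY


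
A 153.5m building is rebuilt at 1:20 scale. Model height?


Model size = real / scale
= 153.5 / 20
= 7.6750 m

7.6750 m


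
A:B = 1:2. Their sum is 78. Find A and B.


Let A = 1k, B = 2k.
1k + 2k = 78
3k = 78 → k = 78/3 = 26
A = 1×26 = 26, B = 2×26 = 52
= A = 26, B = 52

A = 26, B = 52


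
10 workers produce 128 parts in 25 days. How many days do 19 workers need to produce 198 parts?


Days ∝ work / workers, so d₂ = d₁ × (m₁/m₂) × (w₂/w₁)
Workers factor (inverse): 10/19 ≈ 0.5263
Work factor (direct): 198/128 ≈ 1.5469
d₂ = 25 × 10/19 × 198/128 = (25 × 10 × 198) / (19 × 128) = 49500/2432
≈ 20.35 days

20.35 days


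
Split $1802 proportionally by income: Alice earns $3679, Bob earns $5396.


Total income = 3679 + 5396 = $9075
Alice: $1802 × 3679/9075 = $730.53
Bob: $1802 × 5396/9075 = $1071.47
= Alice: $730.53, Bob: $1071.47

Alice: $730.53, Bob: $1071.47


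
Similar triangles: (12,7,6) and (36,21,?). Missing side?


Scale factor = 36/12 = 3
Missing side = 6 × 3
= 18.0

18.0


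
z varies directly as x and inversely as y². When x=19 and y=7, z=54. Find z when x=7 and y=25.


z = k·x/y²
Solve for k using the known point: k = z·y²/x = 54×49/19 = 2646/19 ≈ 139.2632
Now evaluate at x=7, y=25:
z = k × 7 / 625 = (2646 × 7) / (19 × 625) = 18522/11875
≈ 1.5597

1.5597


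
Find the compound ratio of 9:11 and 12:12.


Compound ratio = (9×12) : (11×12)
= 108:132
GCD = 12
= 9:11

9:11


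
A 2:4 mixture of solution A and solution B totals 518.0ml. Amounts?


Total parts = 2 + 4 = 6
solution A: 518.0 × 2/6 = 172.7ml
solution B: 518.0 × 4/6 = 345.3ml
= 172.7ml and 345.3ml

172.7ml and 345.3ml


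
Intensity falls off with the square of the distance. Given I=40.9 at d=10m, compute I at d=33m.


I₁d₁² = I₂d₂²
I₂ = I₁ × (d₁/d₂)²
= 40.9 × (10/33)²
= 40.9 × 100/1089
= 4090/1089
≈ 3.7557

3.7557


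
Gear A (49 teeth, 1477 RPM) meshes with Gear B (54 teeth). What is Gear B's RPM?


Gear ratio = 49:54 = 49:54
RPM_B = RPM_A × (teeth_A / teeth_B)
= 1477 × (49/54)
= 1340.2 RPM

1340.2 RPM


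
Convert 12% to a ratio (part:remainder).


12% means 12 parts out of 100; remainder = 88
Part : remainder = 12:88
GCD = 4
= 3:22

3:22


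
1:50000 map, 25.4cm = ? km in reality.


Real distance = map distance × scale
= 25.4cm × 50000
= 1270000 cm = 12700.0 m
= 12.700 km

12.700 km


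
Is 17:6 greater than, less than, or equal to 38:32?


17/6 = 2.8333
38/32 = 1.1875
2.8333 > 1.1875, so 17:6 is greater
= greater than

greater than


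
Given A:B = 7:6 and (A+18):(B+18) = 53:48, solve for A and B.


Let A = 7k, B = 6k.
(7k + 18) / (6k + 18) = 53/48
Cross-multiply: 48(7k + 18) = 53(6k + 18)
336k + 864 = 318k + 954
336k - 318k = 954 - 864
18k = 90
k = 90/18 = 5
A = 7×5 = 35, B = 6×5 = 30
= A = 35, B = 30

A = 35, B = 30


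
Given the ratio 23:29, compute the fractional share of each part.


Total parts = 23 + 29 = 52
First part: 23/52 = 23/52
Second part: 29/52 = 29/52
= 23/52 and 29/52

23/52 and 29/52


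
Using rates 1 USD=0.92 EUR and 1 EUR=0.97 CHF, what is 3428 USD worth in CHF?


Step 1: 3428 USD × 0.92 = 3153.76 EUR
Step 2: 3153.76 EUR × 0.97 = 3059.15 CHF
Implied rate USD→CHF = 0.92 × 0.97 = 0.8924
= 3059.15 CHF

3059.15 CHF


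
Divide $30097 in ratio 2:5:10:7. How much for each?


Total parts = 2 + 5 + 10 + 7 = 24
Part 1: 30097 × 2/24 = 2508.08
Part 2: 30097 × 5/24 = 6270.21
Part 3: 30097 × 10/24 = 12540.42
Part 4: 30097 × 7/24 = 8778.29
= Part 1: $2508.08, Part 2: $6270.21, Part 3: $12540.42, Part 4: $8778.29

Part 1: $2508.08, Part 2: $6270.21, Part 3: $12540.42, Part 4: $8778.29


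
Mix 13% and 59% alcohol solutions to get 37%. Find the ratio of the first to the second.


Let x parts of 13% mix with y parts of 59%.
13x + 59y = 37(x + y)
13x + 59y = 37x + 37y
x(13 - 37) = y(37 - 59)
x/y = (59 - 37)/(37 - 13) = 22/24
Simplify: 11:12
= 11:12

11:12


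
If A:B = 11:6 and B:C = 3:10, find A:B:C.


Match B: multiply A:B by 3 → 33:18
Multiply B:C by 6 → 18:60
Combined: 33:18:60
GCD = 3
= 11:6:20

11:6:20


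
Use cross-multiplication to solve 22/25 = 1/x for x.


Cross multiply: 22 × x = 25 × 1
22x = 25
x = 25 / 22
= 1.14

1.14


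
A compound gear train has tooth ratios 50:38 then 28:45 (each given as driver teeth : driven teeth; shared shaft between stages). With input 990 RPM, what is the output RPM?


Stage 1: RPM_B = RPM_A × t_A/t_B = 990 × 50/38 = 49500/38 ≈ 1302.63
B and C share a shaft → RPM_C = RPM_B
Stage 2: RPM_D = RPM_C × t_C/t_D = RPM_A × (t_A×t_C)/(t_B×t_D)
Overall ratio = (50×28)/(38×45) = 1400/1710
RPM_D = 990 × 1400/1710 = 1386000/1710
≈ 810.53 RPM

810.53 RPM
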